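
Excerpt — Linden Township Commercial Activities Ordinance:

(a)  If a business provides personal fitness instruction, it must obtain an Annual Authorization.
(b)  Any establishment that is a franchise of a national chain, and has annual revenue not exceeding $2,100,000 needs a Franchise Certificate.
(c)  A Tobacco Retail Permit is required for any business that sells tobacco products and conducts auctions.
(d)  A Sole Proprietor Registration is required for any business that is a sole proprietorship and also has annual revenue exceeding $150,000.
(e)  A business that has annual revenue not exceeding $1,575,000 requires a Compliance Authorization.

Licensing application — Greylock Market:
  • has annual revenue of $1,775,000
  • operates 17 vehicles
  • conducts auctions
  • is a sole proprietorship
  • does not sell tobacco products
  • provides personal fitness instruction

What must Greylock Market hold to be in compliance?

(a) provides personal fitness instruction → Annual Authorization required.
(b) is a sole proprietorship (not: is a franchise of a national chain); revenue $1,775,000 ≤ $2,100,000 → Franchise Certificate not required.
(c) does not sell tobacco products; conducts auctions → Tobacco Retail Permit not required.
(d) is a sole proprietorship; revenue $1,775,000 > $150,000 → Sole Proprietor Registration required.
(e) revenue $1,775,000 > $1,575,000 → Compliance Authorization not required.

Annual Authorization, Sole Proprietor Registration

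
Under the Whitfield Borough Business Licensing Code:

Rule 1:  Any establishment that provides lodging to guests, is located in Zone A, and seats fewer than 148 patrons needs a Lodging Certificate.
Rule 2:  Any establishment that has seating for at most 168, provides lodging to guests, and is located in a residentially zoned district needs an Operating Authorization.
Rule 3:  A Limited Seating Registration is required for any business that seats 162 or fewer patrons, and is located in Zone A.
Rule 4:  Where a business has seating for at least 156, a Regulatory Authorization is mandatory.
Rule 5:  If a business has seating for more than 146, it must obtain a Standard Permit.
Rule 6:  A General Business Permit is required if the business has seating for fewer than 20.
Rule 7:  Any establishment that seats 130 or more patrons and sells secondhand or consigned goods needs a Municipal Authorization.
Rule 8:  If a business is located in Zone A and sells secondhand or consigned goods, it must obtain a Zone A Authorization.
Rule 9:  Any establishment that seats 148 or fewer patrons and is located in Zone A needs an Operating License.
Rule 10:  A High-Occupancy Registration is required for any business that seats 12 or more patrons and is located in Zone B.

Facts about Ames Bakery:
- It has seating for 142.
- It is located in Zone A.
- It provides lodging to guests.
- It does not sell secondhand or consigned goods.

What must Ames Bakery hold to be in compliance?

Rule 1: provides lodging to guests; is located in Zone A; seating 142 < 148 → Lodging Certificate required.
Rule 2: seating 142 ≤ 168; provides lodging to guests; is located in Zone A (not: is located in a residentially zoned district) → Operating Authorization not required.
Rule 3: seating 142 ≤ 162; is located in Zone A → Limited Seating Registration required.
Rule 4: seating 142 < 156 → Regulatory Authorization not required.
Rule 5: seating 142 ≤ 146 → Standard Permit not required.
Rule 6: seating 142 ≥ 20 → General Business Permit not required.
Rule 7: seating 142 ≥ 130; does not sell secondhand or consigned goods → Municipal Authorization not required.
Rule 8: is located in Zone A; does not sell secondhand or consigned goods → Zone A Authorization not required.
Rule 9: seating 142 ≤ 148; is located in Zone A → Operating License required.
Rule 10: seating 142 ≥ 12; is located in Zone A (not: is located in Zone B) → High-Occupancy Registration not required.

Limited Seating Registration, Lodging Certificate, Operating License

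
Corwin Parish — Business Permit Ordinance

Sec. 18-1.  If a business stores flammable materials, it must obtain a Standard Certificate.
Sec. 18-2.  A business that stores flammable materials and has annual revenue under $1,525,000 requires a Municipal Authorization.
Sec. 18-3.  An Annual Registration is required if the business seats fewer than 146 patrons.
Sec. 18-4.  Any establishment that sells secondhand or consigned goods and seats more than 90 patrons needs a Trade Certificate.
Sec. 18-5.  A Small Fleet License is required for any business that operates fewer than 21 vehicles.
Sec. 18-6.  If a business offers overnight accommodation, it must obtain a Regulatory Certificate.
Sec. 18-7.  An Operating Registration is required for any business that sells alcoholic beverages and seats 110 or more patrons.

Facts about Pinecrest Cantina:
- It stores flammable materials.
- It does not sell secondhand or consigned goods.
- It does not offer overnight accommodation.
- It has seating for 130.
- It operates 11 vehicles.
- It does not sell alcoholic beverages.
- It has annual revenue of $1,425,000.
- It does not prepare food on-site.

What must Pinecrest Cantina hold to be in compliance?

Sec. 18-1. stores flammable materials → Standard Certificate required.
Sec. 18-2. stores flammable materials; revenue $1,425,000 < $1,525,000 → Municipal Authorization required.
Sec. 18-3. seating 130 < 146 → Annual Registration required.
Sec. 18-4. does not sell secondhand or consigned goods; seating 130 > 90 → Trade Certificate not required.
Sec. 18-5. vehicles 11 < 21 → Small Fleet License required.
Sec. 18-6. does not offer overnight accommodation → Regulatory Certificate not required.
Sec. 18-7. does not sell alcoholic beverages; seating 130 ≥ 110 → Operating Registration not required.

Annual Registration, Municipal Authorization, Small Fleet License, Standard Certificate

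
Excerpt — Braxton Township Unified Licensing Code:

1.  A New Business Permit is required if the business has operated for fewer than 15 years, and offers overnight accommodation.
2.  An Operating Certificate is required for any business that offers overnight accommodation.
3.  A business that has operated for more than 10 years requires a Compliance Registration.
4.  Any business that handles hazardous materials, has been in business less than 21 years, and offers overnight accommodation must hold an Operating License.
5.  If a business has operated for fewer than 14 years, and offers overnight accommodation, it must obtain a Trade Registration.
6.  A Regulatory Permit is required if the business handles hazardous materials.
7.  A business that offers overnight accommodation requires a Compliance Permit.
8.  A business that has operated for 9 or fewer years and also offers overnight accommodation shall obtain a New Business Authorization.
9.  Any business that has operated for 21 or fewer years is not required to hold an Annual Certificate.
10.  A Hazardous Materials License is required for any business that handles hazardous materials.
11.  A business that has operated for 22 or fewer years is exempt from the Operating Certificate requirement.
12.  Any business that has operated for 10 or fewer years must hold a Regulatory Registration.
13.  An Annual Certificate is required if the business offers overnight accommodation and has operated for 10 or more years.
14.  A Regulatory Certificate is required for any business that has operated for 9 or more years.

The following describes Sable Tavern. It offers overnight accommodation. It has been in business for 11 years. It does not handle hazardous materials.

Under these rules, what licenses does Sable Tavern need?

1. years in business 11 < 15; offers overnight accommodation → New Business Permit required.
2. offers overnight accommodation → Operating Certificate required.
3. years in business 11 > 10 → Compliance Registration required.
4. does not handle hazardous materials; years in business 11 < 21; offers overnight accommodation → Operating License not required.
5. years in business 11 < 14; offers overnight accommodation → Trade Registration required.
6. does not handle hazardous materials → Regulatory Permit not required.
7. offers overnight accommodation → Compliance Permit required.
8. years in business 11 > 9; offers overnight accommodation → New Business Authorization not required.
9. years in business 11 ≤ 21 → exempt from Annual Certificate.
10. does not handle hazardous materials → Hazardous Materials License not required.
11. years in business 11 ≤ 22 → exempt from Operating Certificate.
12. years in business 11 > 10 → Regulatory Registration not required.
13. offers overnight accommodation; years in business 11 ≥ 10 → Annual Certificate required.
14. years in business 11 ≥ 9 → Regulatory Certificate required.

Compliance Permit, Compliance Registration, New Business Permit, Regulatory Certificate, Trade Registration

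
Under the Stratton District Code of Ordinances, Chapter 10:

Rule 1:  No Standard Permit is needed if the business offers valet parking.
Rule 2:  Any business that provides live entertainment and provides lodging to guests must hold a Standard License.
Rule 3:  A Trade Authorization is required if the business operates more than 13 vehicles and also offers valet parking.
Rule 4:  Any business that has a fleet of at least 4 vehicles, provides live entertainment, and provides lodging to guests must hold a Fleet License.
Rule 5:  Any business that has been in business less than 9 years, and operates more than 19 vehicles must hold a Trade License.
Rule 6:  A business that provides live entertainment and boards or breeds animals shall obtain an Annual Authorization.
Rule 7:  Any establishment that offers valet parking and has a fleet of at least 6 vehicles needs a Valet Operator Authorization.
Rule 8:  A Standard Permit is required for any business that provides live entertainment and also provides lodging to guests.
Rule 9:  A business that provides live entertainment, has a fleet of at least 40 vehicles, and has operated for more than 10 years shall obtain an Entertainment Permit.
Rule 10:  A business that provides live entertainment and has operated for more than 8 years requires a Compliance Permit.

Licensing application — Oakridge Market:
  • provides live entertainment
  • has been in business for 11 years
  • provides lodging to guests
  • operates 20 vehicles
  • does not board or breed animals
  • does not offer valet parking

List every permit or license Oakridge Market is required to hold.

Compliance Permit, Fleet License, Standard License, Standard Permit

Rule 1: does not offer valet parking → Standard Permit exemption does not apply.
Rule 2: provides live entertainment; provides lodging to guests → Standard License required.
Rule 3: vehicles 20 > 13; does not offer valet parking → Trade Authorization not required.
Rule 4: vehicles 20 ≥ 4; provides live entertainment; provides lodging to guests → Fleet License required.
Rule 5: years in business 11 ≥ 9; vehicles 20 > 19 → Trade License not required.
Rule 6: provides live entertainment; does not board or breed animals → Annual Authorization not required.
Rule 7: does not offer valet parking; vehicles 20 ≥ 6 → Valet Operator Authorization not required.
Rule 8: provides live entertainment; provides lodging to guests → Standard Permit required.
Rule 9: provides live entertainment; vehicles 20 < 40; years in business 11 > 10 → Entertainment Permit not required.
Rule 10: provides live entertainment; years in business 11 > 8 → Compliance Permit required.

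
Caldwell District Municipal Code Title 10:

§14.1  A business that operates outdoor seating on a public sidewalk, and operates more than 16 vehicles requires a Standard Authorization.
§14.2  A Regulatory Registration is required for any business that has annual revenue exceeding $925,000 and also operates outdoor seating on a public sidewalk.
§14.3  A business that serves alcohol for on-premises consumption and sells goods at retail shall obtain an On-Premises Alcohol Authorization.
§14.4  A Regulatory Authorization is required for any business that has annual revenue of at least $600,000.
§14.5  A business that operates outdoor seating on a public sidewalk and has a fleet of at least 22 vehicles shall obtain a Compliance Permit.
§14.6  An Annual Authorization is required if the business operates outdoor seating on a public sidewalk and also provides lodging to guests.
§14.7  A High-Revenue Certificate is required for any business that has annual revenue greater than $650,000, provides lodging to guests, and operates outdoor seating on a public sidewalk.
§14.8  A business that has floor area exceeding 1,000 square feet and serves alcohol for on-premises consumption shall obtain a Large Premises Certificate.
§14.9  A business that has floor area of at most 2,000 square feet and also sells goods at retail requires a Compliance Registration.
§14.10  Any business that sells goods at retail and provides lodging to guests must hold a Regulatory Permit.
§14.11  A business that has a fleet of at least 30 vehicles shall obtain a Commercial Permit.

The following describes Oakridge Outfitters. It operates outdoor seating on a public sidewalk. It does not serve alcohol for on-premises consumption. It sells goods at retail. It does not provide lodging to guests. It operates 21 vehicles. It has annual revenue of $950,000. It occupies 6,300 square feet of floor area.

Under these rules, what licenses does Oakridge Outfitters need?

Regulatory Authorization, Regulatory Registration, Standard Authorization

§14.1 operates outdoor seating on a public sidewalk; vehicles 21 > 16 → Standard Authorization required.
§14.2 revenue $950,000 > $925,000; operates outdoor seating on a public sidewalk → Regulatory Registration required.
§14.3 does not serve alcohol for on-premises consumption; sells goods at retail → On-Premises Alcohol Authorization not required.
§14.4 revenue $950,000 ≥ $600,000 → Regulatory Authorization required.
§14.5 operates outdoor seating on a public sidewalk; vehicles 21 < 22 → Compliance Permit not required.
§14.6 operates outdoor seating on a public sidewalk; does not provide lodging to guests → Annual Authorization not required.
§14.7 revenue $950,000 > $650,000; does not provide lodging to guests; operates outdoor seating on a public sidewalk → High-Revenue Certificate not required.
§14.8 floor area 6,300 square feet > 1,000 square feet; does not serve alcohol for on-premises consumption → Large Premises Certificate not required.
§14.9 floor area 6,300 square feet > 2,000 square feet; sells goods at retail → Compliance Registration not required.
§14.10 sells goods at retail; does not provide lodging to guests → Regulatory Permit not required.
§14.11 vehicles 21 < 30 → Commercial Permit not required.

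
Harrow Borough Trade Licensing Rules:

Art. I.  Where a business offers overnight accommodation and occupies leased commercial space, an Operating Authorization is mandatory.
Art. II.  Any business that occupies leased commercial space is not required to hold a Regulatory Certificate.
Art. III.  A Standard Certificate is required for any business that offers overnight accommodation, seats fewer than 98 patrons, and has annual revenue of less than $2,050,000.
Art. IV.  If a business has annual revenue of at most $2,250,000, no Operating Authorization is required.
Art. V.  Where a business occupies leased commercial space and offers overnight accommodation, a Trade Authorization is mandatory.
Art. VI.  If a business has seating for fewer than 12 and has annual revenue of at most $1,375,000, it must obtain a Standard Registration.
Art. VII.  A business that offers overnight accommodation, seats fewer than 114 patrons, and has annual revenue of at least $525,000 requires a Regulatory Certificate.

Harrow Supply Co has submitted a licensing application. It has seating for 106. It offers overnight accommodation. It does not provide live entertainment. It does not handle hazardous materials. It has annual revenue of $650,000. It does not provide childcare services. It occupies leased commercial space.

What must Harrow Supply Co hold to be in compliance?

Trade Authorization

Art. I. offers overnight accommodation; occupies leased commercial space → Operating Authorization required.
Art. II. occupies leased commercial space → exempt from Regulatory Certificate.
Art. III. offers overnight accommodation; seating 106 ≥ 98; revenue $650,000 < $2,050,000 → Standard Certificate not required.
Art. IV. revenue $650,000 ≤ $2,250,000 → exempt from Operating Authorization.
Art. V. occupies leased commercial space; offers overnight accommodation → Trade Authorization required.
Art. VI. seating 106 ≥ 12; revenue $650,000 ≤ $1,375,000 → Standard Registration not required.
Art. VII. offers overnight accommodation; seating 106 < 114; revenue $650,000 ≥ $525,000 → Regulatory Certificate required.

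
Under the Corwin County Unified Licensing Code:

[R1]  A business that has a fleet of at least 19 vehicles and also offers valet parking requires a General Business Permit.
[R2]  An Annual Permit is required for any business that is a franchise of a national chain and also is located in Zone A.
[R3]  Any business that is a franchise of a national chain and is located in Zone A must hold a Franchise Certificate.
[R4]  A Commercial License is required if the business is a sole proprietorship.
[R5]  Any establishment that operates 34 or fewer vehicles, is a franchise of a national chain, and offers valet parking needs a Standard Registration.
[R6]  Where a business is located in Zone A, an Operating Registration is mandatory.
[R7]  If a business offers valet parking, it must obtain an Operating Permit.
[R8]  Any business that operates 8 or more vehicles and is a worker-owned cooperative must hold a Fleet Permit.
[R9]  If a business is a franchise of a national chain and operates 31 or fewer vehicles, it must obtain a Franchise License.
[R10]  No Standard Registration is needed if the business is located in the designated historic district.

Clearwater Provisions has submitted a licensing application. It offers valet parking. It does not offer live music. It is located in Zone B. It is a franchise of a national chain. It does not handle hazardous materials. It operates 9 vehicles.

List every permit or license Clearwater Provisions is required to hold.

Franchise License, Operating Permit, Standard Registration

[R1] vehicles 9 < 19; offers valet parking → General Business Permit not required.
[R2] is a franchise of a national chain; is located in Zone B (not: is located in Zone A) → Annual Permit not required.
[R3] is a franchise of a national chain; is located in Zone B (not: is located in Zone A) → Franchise Certificate not required.
[R4] is a franchise of a national chain (not: is a sole proprietorship) → Commercial License not required.
[R5] vehicles 9 ≤ 34; is a franchise of a national chain; offers valet parking → Standard Registration required.
[R6] is located in Zone B (not: is located in Zone A) → Operating Registration not required.
[R7] offers valet parking → Operating Permit required.
[R8] vehicles 9 ≥ 8; is a franchise of a national chain (not: is a worker-owned cooperative) → Fleet Permit not required.
[R9] is a franchise of a national chain; vehicles 9 ≤ 31 → Franchise License required.
[R10] is located in Zone B (not: is located in the designated historic district) → Standard Registration exemption does not apply.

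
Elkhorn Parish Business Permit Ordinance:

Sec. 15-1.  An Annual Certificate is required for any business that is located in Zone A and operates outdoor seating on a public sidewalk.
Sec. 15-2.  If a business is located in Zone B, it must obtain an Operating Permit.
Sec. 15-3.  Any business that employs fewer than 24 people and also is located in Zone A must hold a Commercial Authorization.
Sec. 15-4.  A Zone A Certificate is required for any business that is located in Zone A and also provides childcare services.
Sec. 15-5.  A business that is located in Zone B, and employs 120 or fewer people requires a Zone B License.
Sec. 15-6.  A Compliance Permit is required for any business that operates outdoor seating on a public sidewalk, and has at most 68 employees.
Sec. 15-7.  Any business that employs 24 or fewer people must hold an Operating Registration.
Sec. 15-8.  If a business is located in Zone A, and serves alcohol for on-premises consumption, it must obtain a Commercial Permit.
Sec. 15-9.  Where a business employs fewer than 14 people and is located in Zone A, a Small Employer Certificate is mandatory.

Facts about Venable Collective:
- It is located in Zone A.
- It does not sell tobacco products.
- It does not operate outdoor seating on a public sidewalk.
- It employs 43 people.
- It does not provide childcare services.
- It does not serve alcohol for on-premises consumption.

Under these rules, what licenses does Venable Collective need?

None

Sec. 15-1. is located in Zone A; does not operate outdoor seating on a public sidewalk → Annual Certificate not required.
Sec. 15-2. is located in Zone A (not: is located in Zone B) → Operating Permit not required.
Sec. 15-3. employees 43 ≥ 24; is located in Zone A → Commercial Authorization not required.
Sec. 15-4. is located in Zone A; does not provide childcare services → Zone A Certificate not required.
Sec. 15-5. is located in Zone A (not: is located in Zone B); employees 43 ≤ 120 → Zone B License not required.
Sec. 15-6. does not operate outdoor seating on a public sidewalk; employees 43 ≤ 68 → Compliance Permit not required.
Sec. 15-7. employees 43 > 24 → Operating Registration not required.
Sec. 15-8. is located in Zone A; does not serve alcohol for on-premises consumption → Commercial Permit not required.
Sec. 15-9. employees 43 ≥ 14; is located in Zone A → Small Employer Certificate not required.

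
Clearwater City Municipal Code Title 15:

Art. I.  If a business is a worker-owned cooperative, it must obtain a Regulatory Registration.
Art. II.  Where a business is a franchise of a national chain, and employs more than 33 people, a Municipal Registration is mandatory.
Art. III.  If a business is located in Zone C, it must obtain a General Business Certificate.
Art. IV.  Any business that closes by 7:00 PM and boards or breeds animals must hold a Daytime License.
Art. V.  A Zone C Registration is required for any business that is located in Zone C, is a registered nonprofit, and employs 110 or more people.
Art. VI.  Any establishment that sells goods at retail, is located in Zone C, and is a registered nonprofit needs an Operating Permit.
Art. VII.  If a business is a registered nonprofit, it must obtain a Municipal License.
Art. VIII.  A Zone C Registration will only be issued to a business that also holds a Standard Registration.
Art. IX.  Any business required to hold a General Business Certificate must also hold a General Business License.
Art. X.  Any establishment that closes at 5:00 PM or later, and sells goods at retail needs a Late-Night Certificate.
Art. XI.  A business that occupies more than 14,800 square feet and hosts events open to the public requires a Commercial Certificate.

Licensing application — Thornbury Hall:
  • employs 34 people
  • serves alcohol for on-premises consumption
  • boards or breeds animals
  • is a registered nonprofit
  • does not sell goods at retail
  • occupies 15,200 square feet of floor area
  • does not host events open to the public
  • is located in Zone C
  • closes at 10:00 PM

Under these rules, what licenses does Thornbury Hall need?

General Business Certificate, General Business License, Municipal License

Art. I. is a registered nonprofit (not: is a worker-owned cooperative) → Regulatory Registration not required.
Art. II. is a registered nonprofit (not: is a franchise of a national chain); employees 34 > 33 → Municipal Registration not required.
Art. III. is located in Zone C → General Business Certificate required.
Art. IV. closes 10:00 PM, after 7:00 PM; boards or breeds animals → Daytime License not required.
Art. V. is located in Zone C; is a registered nonprofit; employees 34 < 110 → Zone C Registration not required.
Art. VI. does not sell goods at retail; is located in Zone C; is a registered nonprofit → Operating Permit not required.
Art. VII. is a registered nonprofit → Municipal License required.
Art. VIII. Zone C Registration is not required → no effect.
Art. IX. General Business Certificate is required → General Business License also required.
Art. X. closes 10:00 PM, after 5:00 PM; does not sell goods at retail → Late-Night Certificate not required.
Art. XI. floor area 15,200 square feet > 14,800 square feet; does not host events open to the public → Commercial Certificate not required.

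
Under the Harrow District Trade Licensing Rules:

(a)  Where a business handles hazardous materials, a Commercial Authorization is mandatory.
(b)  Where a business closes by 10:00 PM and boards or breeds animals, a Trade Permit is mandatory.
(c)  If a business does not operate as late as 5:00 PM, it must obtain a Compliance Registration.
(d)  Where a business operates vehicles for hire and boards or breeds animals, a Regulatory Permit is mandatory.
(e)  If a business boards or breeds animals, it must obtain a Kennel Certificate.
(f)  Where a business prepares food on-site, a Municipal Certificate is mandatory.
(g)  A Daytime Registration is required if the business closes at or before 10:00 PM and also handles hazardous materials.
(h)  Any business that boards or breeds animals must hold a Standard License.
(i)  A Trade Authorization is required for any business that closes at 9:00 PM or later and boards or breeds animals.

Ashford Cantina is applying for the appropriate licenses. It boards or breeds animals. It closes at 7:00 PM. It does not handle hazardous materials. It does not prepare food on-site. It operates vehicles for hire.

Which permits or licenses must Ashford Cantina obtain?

Kennel Certificate, Regulatory Permit, Standard License, Trade Permit

(a) does not handle hazardous materials → Commercial Authorization not required.
(b) closes 7:00 PM, at/before 10:00 PM; boards or breeds animals → Trade Permit required.
(c) closes 7:00 PM, after 5:00 PM → Compliance Registration not required.
(d) operates vehicles for hire; boards or breeds animals → Regulatory Permit required.
(e) boards or breeds animals → Kennel Certificate required.
(f) does not prepare food on-site → Municipal Certificate not required.
(g) closes 7:00 PM, at/before 10:00 PM; does not handle hazardous materials → Daytime Registration not required.
(h) boards or breeds animals → Standard License required.
(i) closes 7:00 PM, at/before 9:00 PM; boards or breeds animals → Trade Authorization not required.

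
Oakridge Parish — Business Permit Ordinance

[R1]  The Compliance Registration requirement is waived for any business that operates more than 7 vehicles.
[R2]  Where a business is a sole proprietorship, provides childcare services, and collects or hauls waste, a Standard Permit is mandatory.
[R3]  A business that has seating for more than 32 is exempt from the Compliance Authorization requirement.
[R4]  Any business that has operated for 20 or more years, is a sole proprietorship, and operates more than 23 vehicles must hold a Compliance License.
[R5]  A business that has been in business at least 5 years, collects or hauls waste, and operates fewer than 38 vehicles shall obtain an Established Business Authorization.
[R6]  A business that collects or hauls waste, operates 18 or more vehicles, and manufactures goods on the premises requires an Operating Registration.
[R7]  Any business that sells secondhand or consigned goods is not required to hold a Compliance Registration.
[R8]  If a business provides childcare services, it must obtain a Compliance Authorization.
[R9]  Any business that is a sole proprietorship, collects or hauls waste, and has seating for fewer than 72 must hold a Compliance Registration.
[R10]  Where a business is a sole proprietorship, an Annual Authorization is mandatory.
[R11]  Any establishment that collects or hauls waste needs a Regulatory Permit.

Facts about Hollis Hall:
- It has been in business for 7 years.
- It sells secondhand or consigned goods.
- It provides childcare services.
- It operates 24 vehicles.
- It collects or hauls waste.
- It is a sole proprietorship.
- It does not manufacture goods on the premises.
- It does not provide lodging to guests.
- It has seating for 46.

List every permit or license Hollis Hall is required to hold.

[R1] vehicles 24 > 7 → exempt from Compliance Registration.
[R2] is a sole proprietorship; provides childcare services; collects or hauls waste → Standard Permit required.
[R3] seating 46 > 32 → exempt from Compliance Authorization.
[R4] years in business 7 < 20; is a sole proprietorship; vehicles 24 > 23 → Compliance License not required.
[R5] years in business 7 ≥ 5; collects or hauls waste; vehicles 24 < 38 → Established Business Authorization required.
[R6] collects or hauls waste; vehicles 24 ≥ 18; does not manufacture goods on the premises → Operating Registration not required.
[R7] sells secondhand or consigned goods → exempt from Compliance Registration.
[R8] provides childcare services → Compliance Authorization required.
[R9] is a sole proprietorship; collects or hauls waste; seating 46 < 72 → Compliance Registration required.
[R10] is a sole proprietorship → Annual Authorization required.
[R11] collects or hauls waste → Regulatory Permit required.

Annual Authorization, Established Business Authorization, Regulatory Permit, Standard Permit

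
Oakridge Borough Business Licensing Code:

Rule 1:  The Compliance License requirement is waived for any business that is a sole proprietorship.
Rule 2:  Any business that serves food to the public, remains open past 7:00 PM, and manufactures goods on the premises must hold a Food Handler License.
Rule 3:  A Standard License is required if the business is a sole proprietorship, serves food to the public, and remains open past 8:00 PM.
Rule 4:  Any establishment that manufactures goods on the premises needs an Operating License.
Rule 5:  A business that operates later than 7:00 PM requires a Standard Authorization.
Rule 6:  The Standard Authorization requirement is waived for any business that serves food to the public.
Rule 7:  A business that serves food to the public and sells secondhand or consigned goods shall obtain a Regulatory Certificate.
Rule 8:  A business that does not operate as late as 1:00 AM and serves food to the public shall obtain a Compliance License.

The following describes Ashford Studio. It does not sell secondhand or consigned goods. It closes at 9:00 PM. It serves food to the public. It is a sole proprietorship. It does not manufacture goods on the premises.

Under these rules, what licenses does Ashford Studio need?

Standard License

Rule 1: is a sole proprietorship → exempt from Compliance License.
Rule 2: serves food to the public; closes 9:00 PM, after 7:00 PM; does not manufacture goods on the premises → Food Handler License not required.
Rule 3: is a sole proprietorship; serves food to the public; closes 9:00 PM, after 8:00 PM → Standard License required.
Rule 4: does not manufacture goods on the premises → Operating License not required.
Rule 5: closes 9:00 PM, after 7:00 PM → Standard Authorization required.
Rule 6: serves food to the public → exempt from Standard Authorization.
Rule 7: serves food to the public; does not sell secondhand or consigned goods → Regulatory Certificate not required.
Rule 8: closes 9:00 PM, at/before 1:00 AM; serves food to the public → Compliance License required.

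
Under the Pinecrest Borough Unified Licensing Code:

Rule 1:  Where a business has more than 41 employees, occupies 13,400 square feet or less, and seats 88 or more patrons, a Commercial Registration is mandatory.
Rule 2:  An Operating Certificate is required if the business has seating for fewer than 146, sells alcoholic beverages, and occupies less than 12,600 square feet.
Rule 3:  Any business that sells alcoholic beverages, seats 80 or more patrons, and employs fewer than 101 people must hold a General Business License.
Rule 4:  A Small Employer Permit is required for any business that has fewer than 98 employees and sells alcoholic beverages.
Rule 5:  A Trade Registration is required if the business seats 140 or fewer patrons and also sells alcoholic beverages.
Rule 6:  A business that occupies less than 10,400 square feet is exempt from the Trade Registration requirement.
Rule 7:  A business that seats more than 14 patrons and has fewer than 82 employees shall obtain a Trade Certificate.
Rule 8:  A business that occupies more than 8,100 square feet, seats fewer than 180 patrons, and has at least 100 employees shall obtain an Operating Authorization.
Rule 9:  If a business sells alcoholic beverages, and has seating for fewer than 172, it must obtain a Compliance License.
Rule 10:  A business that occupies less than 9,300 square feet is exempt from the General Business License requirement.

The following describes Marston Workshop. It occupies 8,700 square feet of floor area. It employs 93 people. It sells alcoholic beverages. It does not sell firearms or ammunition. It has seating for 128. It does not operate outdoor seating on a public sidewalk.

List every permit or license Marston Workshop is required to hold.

Rule 1: employees 93 > 41; floor area 8,700 square feet ≤ 13,400 square feet; seating 128 ≥ 88 → Commercial Registration required.
Rule 2: seating 128 < 146; sells alcoholic beverages; floor area 8,700 square feet < 12,600 square feet → Operating Certificate required.
Rule 3: sells alcoholic beverages; seating 128 ≥ 80; employees 93 < 101 → General Business License required.
Rule 4: employees 93 < 98; sells alcoholic beverages → Small Employer Permit required.
Rule 5: seating 128 ≤ 140; sells alcoholic beverages → Trade Registration required.
Rule 6: floor area 8,700 square feet < 10,400 square feet → exempt from Trade Registration.
Rule 7: seating 128 > 14; employees 93 ≥ 82 → Trade Certificate not required.
Rule 8: floor area 8,700 square feet > 8,100 square feet; seating 128 < 180; employees 93 < 100 → Operating Authorization not required.
Rule 9: sells alcoholic beverages; seating 128 < 172 → Compliance License required.
Rule 10: floor area 8,700 square feet < 9,300 square feet → exempt from General Business License.

Commercial Registration, Compliance License, Operating Certificate, Small Employer Permit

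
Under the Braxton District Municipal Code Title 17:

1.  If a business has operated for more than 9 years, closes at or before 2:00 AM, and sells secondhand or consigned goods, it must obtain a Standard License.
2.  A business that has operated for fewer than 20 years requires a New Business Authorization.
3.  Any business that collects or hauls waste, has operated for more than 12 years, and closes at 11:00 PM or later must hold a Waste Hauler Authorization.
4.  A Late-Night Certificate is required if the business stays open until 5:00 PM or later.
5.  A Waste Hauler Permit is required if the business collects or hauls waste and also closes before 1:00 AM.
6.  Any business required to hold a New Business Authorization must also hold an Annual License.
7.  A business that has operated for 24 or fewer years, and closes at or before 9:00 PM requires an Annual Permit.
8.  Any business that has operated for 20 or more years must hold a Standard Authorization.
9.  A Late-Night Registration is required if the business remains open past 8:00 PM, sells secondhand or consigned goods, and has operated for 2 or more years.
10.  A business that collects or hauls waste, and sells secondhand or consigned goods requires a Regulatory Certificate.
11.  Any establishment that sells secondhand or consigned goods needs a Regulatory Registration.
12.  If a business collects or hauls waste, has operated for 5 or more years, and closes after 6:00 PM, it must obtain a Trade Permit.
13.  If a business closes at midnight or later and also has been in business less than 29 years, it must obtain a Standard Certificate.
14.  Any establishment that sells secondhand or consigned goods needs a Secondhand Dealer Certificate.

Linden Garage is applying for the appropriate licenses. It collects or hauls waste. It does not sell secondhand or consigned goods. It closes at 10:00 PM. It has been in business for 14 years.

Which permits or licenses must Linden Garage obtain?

1. years in business 14 > 9; closes 10:00 PM, at/before 2:00 AM; does not sell secondhand or consigned goods → Standard License not required.
2. years in business 14 < 20 → New Business Authorization required.
3. collects or hauls waste; years in business 14 > 12; closes 10:00 PM, at/before 11:00 PM → Waste Hauler Authorization not required.
4. closes 10:00 PM, after 5:00 PM → Late-Night Certificate required.
5. collects or hauls waste; closes 10:00 PM, at/before 1:00 AM → Waste Hauler Permit required.
6. New Business Authorization is required → Annual License also required.
7. years in business 14 ≤ 24; closes 10:00 PM, after 9:00 PM → Annual Permit not required.
8. years in business 14 < 20 → Standard Authorization not required.
9. closes 10:00 PM, after 8:00 PM; does not sell secondhand or consigned goods; years in business 14 ≥ 2 → Late-Night Registration not required.
10. collects or hauls waste; does not sell secondhand or consigned goods → Regulatory Certificate not required.
11. does not sell secondhand or consigned goods → Regulatory Registration not required.
12. collects or hauls waste; years in business 14 ≥ 5; closes 10:00 PM, after 6:00 PM → Trade Permit required.
13. closes 10:00 PM, at/before midnight; years in business 14 < 29 → Standard Certificate not required.
14. does not sell secondhand or consigned goods → Secondhand Dealer Certificate not required.

Annual License, Late-Night Certificate, New Business Authorization, Trade Permit, Waste Hauler Permit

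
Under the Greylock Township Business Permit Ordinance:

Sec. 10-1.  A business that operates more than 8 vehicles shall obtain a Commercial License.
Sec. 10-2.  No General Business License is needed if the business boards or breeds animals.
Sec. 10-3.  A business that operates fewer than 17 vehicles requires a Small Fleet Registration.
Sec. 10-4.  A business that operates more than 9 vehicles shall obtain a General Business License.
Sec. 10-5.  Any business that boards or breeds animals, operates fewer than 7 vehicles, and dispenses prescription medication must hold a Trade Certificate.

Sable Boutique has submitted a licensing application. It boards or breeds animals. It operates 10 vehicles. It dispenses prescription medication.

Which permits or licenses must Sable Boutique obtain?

Commercial License, Small Fleet Registration

Sec. 10-1. vehicles 10 > 8 → Commercial License required.
Sec. 10-2. boards or breeds animals → exempt from General Business License.
Sec. 10-3. vehicles 10 < 17 → Small Fleet Registration required.
Sec. 10-4. vehicles 10 > 9 → General Business License required.
Sec. 10-5. boards or breeds animals; vehicles 10 ≥ 7; dispenses prescription medication → Trade Certificate not required.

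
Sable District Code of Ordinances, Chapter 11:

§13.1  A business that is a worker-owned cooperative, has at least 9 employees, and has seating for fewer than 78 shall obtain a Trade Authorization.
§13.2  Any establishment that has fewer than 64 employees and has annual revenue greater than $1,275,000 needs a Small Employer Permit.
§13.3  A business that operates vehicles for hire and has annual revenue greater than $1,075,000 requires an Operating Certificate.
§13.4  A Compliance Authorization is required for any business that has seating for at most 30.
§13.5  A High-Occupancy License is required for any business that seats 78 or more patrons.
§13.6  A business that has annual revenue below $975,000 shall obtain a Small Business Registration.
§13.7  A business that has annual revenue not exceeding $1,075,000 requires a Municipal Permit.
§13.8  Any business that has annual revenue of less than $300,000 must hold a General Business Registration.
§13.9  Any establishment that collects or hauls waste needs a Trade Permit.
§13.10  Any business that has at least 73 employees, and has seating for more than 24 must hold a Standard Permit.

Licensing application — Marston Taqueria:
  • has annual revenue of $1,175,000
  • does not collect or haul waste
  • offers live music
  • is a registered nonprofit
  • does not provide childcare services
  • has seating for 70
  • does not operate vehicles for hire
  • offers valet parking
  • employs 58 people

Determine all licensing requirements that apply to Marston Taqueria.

None

§13.1 is a registered nonprofit (not: is a worker-owned cooperative); employees 58 ≥ 9; seating 70 < 78 → Trade Authorization not required.
§13.2 employees 58 < 64; revenue $1,175,000 ≤ $1,275,000 → Small Employer Permit not required.
§13.3 does not operate vehicles for hire; revenue $1,175,000 > $1,075,000 → Operating Certificate not required.
§13.4 seating 70 > 30 → Compliance Authorization not required.
§13.5 seating 70 < 78 → High-Occupancy License not required.
§13.6 revenue $1,175,000 ≥ $975,000 → Small Business Registration not required.
§13.7 revenue $1,175,000 > $1,075,000 → Municipal Permit not required.
§13.8 revenue $1,175,000 ≥ $300,000 → General Business Registration not required.
§13.9 does not collect or haul waste → Trade Permit not required.
§13.10 employees 58 < 73; seating 70 > 24 → Standard Permit not required.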